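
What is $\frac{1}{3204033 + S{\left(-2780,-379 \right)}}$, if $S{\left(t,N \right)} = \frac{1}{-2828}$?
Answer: $\frac{2828}{9061005323} \approx 3.1211 \cdot 10^{-7}$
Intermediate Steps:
$S{\left(t,N \right)} = - \frac{1}{2828}$
$\frac{1}{3204033 + S{\left(-2780,-379 \right)}} = \frac{1}{3204033 - \frac{1}{2828}} = \frac{1}{\frac{9061005323}{2828}} = \frac{2828}{9061005323}$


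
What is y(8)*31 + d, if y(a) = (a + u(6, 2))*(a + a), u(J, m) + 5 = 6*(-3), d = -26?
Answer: -7466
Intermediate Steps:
u(J, m) = -23 (u(J, m) = -5 + 6*(-3) = -5 - 18 = -23)
y(a) = 2*a*(-23 + a) (y(a) = (a - 23)*(a + a) = (-23 + a)*(2*a) = 2*a*(-23 + a))
y(8)*31 + d = (2*8*(-23 + 8))*31 - 26 = (2*8*(-15))*31 - 26 = -240*31 - 26 = -7440 - 26 = -7466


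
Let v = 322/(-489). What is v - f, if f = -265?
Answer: 129263/489 ≈ 264.34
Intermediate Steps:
v = -322/489 (v = 322*(-1/489) = -322/489 ≈ -0.65849)
v - f = -322/489 - 1*(-265) = -322/489 + 265 = 129263/489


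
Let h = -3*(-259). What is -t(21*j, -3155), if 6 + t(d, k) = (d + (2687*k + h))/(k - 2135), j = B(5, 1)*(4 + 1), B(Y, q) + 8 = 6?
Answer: -4222589/2645 ≈ -1596.4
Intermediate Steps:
h = 777
B(Y, q) = -2 (B(Y, q) = -8 + 6 = -2)
j = -10 (j = -2*(4 + 1) = -2*5 = -10)
t(d, k) = -6 + (777 + d + 2687*k)/(-2135 + k) (t(d, k) = -6 + (d + (2687*k + 777))/(k - 2135) = -6 + (d + (777 + 2687*k))/(-2135 + k) = -6 + (777 + d + 2687*k)/(-2135 + k))
-t(21*j, -3155) = -(13587 + 21*(-10) + 2681*(-3155))/(-2135 - 3155) = -(13587 - 210 - 8458555)/(-5290) = -(-1)*(-8445178)/5290 = -1*4222589/2645 = -4222589/2645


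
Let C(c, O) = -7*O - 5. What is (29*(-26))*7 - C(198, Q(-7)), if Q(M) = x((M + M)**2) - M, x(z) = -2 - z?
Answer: -6610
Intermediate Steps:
Q(M) = -2 - M - 4*M**2 (Q(M) = (-2 - (M + M)**2) - M = (-2 - (2*M)**2) - M = (-2 - 4*M**2) - M = -2 - M - 4*M**2)
C(c, O) = -5 - 7*O
(29*(-26))*7 - C(198, Q(-7)) = (29*(-26))*7 - (-5 - 7*(-2 - 1*(-7) - 4*(-7)**2)) = -754*7 - (-5 - 7*(-2 + 7 - 4*49)) = -5278 - (-5 - 7*(-2 + 7 - 196)) = -5278 - (-5 - 7*(-191)) = -5278 - (-5 + 1337) = -5278 - 1*1332 = -5278 - 1332 = -6610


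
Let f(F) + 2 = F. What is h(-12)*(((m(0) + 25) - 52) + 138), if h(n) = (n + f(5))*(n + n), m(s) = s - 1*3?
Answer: 23328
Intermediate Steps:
m(s) = -3 + s (m(s) = s - 3 = -3 + s)
f(F) = -2 + F
h(n) = 2*n*(3 + n) (h(n) = (n + (-2 + 5))*(n + n) = (n + 3)*(2*n) = (3 + n)*(2*n) = 2*n*(3 + n))
h(-12)*(((m(0) + 25) - 52) + 138) = (2*(-12)*(3 - 12))*((((-3 + 0) + 25) - 52) + 138) = (2*(-12)*(-9))*(((-3 + 25) - 52) + 138) = 216*((22 - 52) + 138) = 216*(-30 + 138) = 216*108 = 23328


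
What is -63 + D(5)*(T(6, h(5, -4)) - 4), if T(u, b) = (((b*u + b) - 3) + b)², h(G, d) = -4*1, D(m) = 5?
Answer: 6042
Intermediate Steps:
h(G, d) = -4
T(u, b) = (-3 + 2*b + b*u)² (T(u, b) = (((b + b*u) - 3) + b)² = ((-3 + b + b*u) + b)² = (-3 + 2*b + b*u)²)
-63 + D(5)*(T(6, h(5, -4)) - 4) = -63 + 5*((-3 + 2*(-4) - 4*6)² - 4) = -63 + 5*((-3 - 8 - 24)² - 4) = -63 + 5*((-35)² - 4) = -63 + 5*(1225 - 4) = -63 + 5*1221 = -63 + 6105 = 6042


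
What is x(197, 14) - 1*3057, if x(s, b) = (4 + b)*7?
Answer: -2931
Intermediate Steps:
x(s, b) = 28 + 7*b
x(197, 14) - 1*3057 = (28 + 7*14) - 1*3057 = (28 + 98) - 3057 = 126 - 3057 = -2931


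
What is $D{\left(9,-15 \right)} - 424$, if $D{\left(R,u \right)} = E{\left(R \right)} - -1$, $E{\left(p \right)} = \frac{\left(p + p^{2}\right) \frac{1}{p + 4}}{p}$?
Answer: $- \frac{5489}{13} \approx -422.23$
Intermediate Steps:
$E{\left(p \right)} = \frac{p + p^{2}}{p \left(4 + p\right)}$ ($E{\left(p \right)} = \frac{\left(p + p^{2}\right) \frac{1}{4 + p}}{p} = \frac{\frac{1}{4 + p} \left(p + p^{2}\right)}{p} = \frac{p + p^{2}}{p \left(4 + p\right)}$)
$D{\left(R,u \right)} = 1 + \frac{1 + R}{4 + R}$ ($D{\left(R,u \right)} = \frac{1 + R}{4 + R} - -1 = \frac{1 + R}{4 + R} + 1 = 1 + \frac{1 + R}{4 + R}$)
$D{\left(9,-15 \right)} - 424 = \frac{5 + 2 \cdot 9}{4 + 9} - 424 = \frac{5 + 18}{13} - 424 = \frac{1}{13} \cdot 23 - 424 = \frac{23}{13} - 424 = - \frac{5489}{13}$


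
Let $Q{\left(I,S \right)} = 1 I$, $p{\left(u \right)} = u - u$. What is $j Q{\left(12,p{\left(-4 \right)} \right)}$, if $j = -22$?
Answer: $-264$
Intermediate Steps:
$p{\left(u \right)} = 0$
$Q{\left(I,S \right)} = I$
$j Q{\left(12,p{\left(-4 \right)} \right)} = \left(-22\right) 12 = -264$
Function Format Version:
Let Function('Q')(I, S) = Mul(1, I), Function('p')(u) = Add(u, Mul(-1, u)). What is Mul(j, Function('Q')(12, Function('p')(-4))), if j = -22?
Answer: -264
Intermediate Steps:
Function('p')(u) = 0
Function('Q')(I, S) = I
Mul(j, Function('Q')(12, Function('p')(-4))) = Mul(-22, 12) = -264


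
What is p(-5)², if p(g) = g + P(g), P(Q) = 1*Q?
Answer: 100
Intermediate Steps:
P(Q) = Q
p(g) = 2*g (p(g) = g + g = 2*g)
p(-5)² = (2*(-5))² = (-10)² = 100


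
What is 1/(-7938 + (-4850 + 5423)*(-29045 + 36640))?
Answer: 1/4343997 ≈ 2.3020e-7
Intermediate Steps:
1/(-7938 + (-4850 + 5423)*(-29045 + 36640)) = 1/(-7938 + 573*7595) = 1/(-7938 + 4351935) = 1/4343997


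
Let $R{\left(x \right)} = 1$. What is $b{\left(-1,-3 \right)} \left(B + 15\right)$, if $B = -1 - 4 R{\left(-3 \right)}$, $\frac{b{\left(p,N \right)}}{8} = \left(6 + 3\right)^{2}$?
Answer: $6480$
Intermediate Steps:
$b{\left(p,N \right)} = 648$ ($b{\left(p,N \right)} = 8 \left(6 + 3\right)^{2} = 8 \cdot 9^{2} = 8 \cdot 81 = 648$)
$B = -5$ ($B = -1 - 4 = -5$)
$b{\left(-1,-3 \right)} \left(B + 15\right) = 648 \left(-5 + 15\right) = 648 \cdot 10 = 6480$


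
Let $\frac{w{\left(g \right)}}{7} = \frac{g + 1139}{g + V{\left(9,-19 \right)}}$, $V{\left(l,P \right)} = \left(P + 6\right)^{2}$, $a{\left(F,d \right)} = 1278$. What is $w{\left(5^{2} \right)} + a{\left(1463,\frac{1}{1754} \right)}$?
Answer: $1320$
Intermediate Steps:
$V{\left(l,P \right)} = \left(6 + P\right)^{2}$
$w{\left(g \right)} = \frac{7 \left(1139 + g\right)}{169 + g}$ ($w{\left(g \right)} = 7 \frac{g + 1139}{g + \left(6 - 19\right)^{2}} = 7 \frac{1139 + g}{g + \left(-13\right)^{2}} = 7 \frac{1139 + g}{g + 169} = 7 \frac{1139 + g}{169 + g} = \frac{7 \left(1139 + g\right)}{169 + g}$)
$w{\left(5^{2} \right)} + a{\left(1463,\frac{1}{1754} \right)} = \frac{7 \left(1139 + 5^{2}\right)}{169 + 5^{2}} + 1278 = \frac{7 \left(1139 + 25\right)}{169 + 25} + 1278 = 7 \cdot \frac{1}{194} \cdot 1164 + 1278 = 42 + 1278 = 1320$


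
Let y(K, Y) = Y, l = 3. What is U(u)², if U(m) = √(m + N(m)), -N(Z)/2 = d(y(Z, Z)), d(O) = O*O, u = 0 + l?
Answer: -15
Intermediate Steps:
u = 3 (u = 0 + 3 = 3)
d(O) = O²
N(Z) = -2*Z²
U(m) = √(m - 2*m²)
U(u)² = (√(3*(1 - 2*3)))² = (√(3*(1 - 6)))² = (√(3*(-5)))² = (√(-15))² = (I*√15)² = -15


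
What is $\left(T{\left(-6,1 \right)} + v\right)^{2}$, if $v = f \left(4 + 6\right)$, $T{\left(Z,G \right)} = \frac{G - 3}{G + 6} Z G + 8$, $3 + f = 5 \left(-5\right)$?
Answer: $\frac{3579664}{49} \approx 73054.0$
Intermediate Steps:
$f = -28$ ($f = -3 + 5 \left(-5\right) = -3 - 25 = -28$)
$T{\left(Z,G \right)} = 8 + \frac{G Z \left(-3 + G\right)}{6 + G}$ ($T{\left(Z,G \right)} = \frac{-3 + G}{6 + G} Z G + 8 = \frac{Z \left(-3 + G\right)}{6 + G} G + 8 = \frac{G Z \left(-3 + G\right)}{6 + G} + 8 = 8 + \frac{G Z \left(-3 + G\right)}{6 + G}$)
$v = -280$ ($v = - 28 \left(4 + 6\right) = \left(-28\right) 10 = -280$)
$\left(T{\left(-6,1 \right)} + v\right)^{2} = \left(\frac{48 + 8 \cdot 1 - 6 \cdot 1^{2} - 3 \left(-6\right)}{6 + 1} - 280\right)^{2} = \left(\frac{48 + 8 - 6 + 18}{7} - 280\right)^{2} = \left(\frac{1}{7} \cdot 68 - 280\right)^{2} = \left(\frac{68}{7} - 280\right)^{2} = \left(- \frac{1892}{7}\right)^{2} = \frac{3579664}{49}$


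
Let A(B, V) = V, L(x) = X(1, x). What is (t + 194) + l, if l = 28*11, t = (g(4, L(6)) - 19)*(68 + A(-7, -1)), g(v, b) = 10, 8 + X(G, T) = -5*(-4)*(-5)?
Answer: -101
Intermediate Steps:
X(G, T) = -108 (X(G, T) = -8 - 5*(-4)*(-5) = -8 + 20*(-5) = -8 - 100 = -108)
L(x) = -108
t = -603 (t = (10 - 19)*(68 - 1) = -9*67 = -603)
l = 308
(t + 194) + l = (-603 + 194) + 308 = -409 + 308 = -101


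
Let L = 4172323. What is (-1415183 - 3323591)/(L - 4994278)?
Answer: 4738774/821955 ≈ 5.7652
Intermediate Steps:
(-1415183 - 3323591)/(L - 4994278) = (-1415183 - 3323591)/(4172323 - 4994278) = -4738774/(-821955) = -4738774*(-1/821955) = 4738774/821955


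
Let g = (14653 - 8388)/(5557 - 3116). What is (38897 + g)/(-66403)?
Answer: -94953842/162089723 ≈ -0.58581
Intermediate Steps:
g = 6265/2441 ≈ 2.5666
(38897 + g)/(-66403) = (38897 + 6265/2441)/(-66403) = (94953842/2441)*(-1/66403) = -94953842/162089723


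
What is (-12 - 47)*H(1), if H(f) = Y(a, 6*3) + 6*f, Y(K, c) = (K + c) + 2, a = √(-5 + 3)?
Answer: -1534 - 59*I*√2 ≈ -1534.0 - 83.439*I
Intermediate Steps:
a = I*√2 (a = √(-2) = I*√2 ≈ 1.4142*I)
Y(K, c) = 2 + K + c
H(f) = 20 + 6*f + I*√2 (H(f) = (2 + I*√2 + 6*3) + 6*f = (2 + I*√2 + 18) + 6*f = (20 + I*√2) + 6*f = 20 + 6*f + I*√2)
(-12 - 47)*H(1) = (-12 - 47)*(20 + 6*1 + I*√2) = -59*(20 + 6 + I*√2) = -59*(26 + I*√2) = -1534 - 59*I*√2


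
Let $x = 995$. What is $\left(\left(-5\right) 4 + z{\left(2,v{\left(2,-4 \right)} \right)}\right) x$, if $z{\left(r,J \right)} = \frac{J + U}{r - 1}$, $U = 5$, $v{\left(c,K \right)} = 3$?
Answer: $-11940$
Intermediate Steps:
$z{\left(r,J \right)} = \frac{5 + J}{-1 + r}$ ($z{\left(r,J \right)} = \frac{J + 5}{r - 1} = \frac{5 + J}{-1 + r}$)
$\left(\left(-5\right) 4 + z{\left(2,v{\left(2,-4 \right)} \right)}\right) x = \left(\left(-5\right) 4 + \frac{5 + 3}{-1 + 2}\right) 995 = \left(-20 + 1^{-1} \cdot 8\right) 995 = \left(-20 + 1 \cdot 8\right) 995 = \left(-20 + 8\right) 995 = \left(-12\right) 995 = -11940$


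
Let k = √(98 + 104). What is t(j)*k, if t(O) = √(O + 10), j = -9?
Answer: √202 ≈ 14.213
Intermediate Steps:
t(O) = √(10 + O)
k = √202 ≈ 14.213
t(j)*k = √(10 - 9)*√202 = √1*√202 = 1*√202 = √202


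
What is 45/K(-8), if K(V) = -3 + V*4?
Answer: -9/7 ≈ -1.2857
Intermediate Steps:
K(V) = -3 + 4*V
45/K(-8) = 45/(-3 + 4*(-8)) = 45/(-3 - 32) = 45/(-35) = 45*(-1/35) = -9/7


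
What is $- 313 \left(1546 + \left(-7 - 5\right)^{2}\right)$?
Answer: $-528970$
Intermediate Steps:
$- 313 \left(1546 + \left(-7 - 5\right)^{2}\right) = - 313 \left(1546 + \left(-12\right)^{2}\right) = - 313 \left(1546 + 144\right) = \left(-313\right) 1690 = -528970$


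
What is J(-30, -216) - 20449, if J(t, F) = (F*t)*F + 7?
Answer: -1420122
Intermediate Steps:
J(t, F) = 7 + t*F² (J(t, F) = t*F² + 7 = 7 + t*F²)
J(-30, -216) - 20449 = (7 - 30*(-216)²) - 20449 = (7 - 30*46656) - 20449 = (7 - 1399680) - 20449 = -1399673 - 20449 = -1420122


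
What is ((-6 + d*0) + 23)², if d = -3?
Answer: 289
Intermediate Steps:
((-6 + d*0) + 23)² = ((-6 - 3*0) + 23)² = ((-6 + 0) + 23)² = (-6 + 23)² = 17² = 289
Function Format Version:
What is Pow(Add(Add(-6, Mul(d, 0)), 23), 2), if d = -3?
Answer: 289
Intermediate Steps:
Pow(Add(Add(-6, Mul(d, 0)), 23), 2) = Pow(Add(Add(-6, Mul(-3, 0)), 23), 2) = Pow(Add(Add(-6, 0), 23), 2) = Pow(Add(-6, 23), 2) = Pow(17, 2) = 289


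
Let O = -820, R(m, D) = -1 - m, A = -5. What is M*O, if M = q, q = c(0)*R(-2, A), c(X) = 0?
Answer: 0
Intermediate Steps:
q = 0 (q = 0*(-1 - 1*(-2)) = 0*(-1 + 2) = 0*1 = 0)
M = 0
M*O = 0*(-820) = 0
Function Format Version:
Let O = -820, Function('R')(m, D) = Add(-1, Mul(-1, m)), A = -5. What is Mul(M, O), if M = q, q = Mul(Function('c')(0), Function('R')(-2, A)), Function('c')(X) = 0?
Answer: 0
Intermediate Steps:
q = 0 (q = Mul(0, Add(-1, Mul(-1, -2))) = Mul(0, Add(-1, 2)) = Mul(0, 1) = 0)
M = 0
Mul(M, O) = Mul(0, -820) = 0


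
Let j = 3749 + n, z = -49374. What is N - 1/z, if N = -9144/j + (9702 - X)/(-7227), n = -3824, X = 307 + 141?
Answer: 119575871431/991183050 ≈ 120.64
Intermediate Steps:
X = 448
j = -75 (j = 3749 - 3824 = -75)
N = 21796546/180675 (N = -9144/(-75) + (9702 - 1*448)/(-7227) = -9144*(-1/75) + (9702 - 448)*(-1/7227) = 3048/25 + 9254*(-1/7227) = 3048/25 - 9254/7227 = 21796546/180675 ≈ 120.64)
N - 1/z = 21796546/180675 - 1/(-49374) = 21796546/180675 - 1*(-1/49374) = 21796546/180675 + 1/49374 = 119575871431/991183050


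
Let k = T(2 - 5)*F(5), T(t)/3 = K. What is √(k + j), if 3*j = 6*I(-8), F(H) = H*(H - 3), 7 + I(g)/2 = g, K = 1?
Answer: I*√30 ≈ 5.4772*I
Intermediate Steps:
I(g) = -14 + 2*g
T(t) = 3 (T(t) = 3*1 = 3)
F(H) = H*(-3 + H)
j = -60 (j = (6*(-14 + 2*(-8)))/3 = (6*(-14 - 16))/3 = (6*(-30))/3 = (⅓)*(-180) = -60)
k = 30 (k = 3*(5*(-3 + 5)) = 3*(5*2) = 3*10 = 30)
√(k + j) = √(30 - 60) = √(-30) = I*√30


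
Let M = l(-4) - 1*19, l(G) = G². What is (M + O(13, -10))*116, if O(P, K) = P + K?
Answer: 0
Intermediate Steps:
O(P, K) = K + P
M = -3 (M = (-4)² - 1*19 = 16 - 19 = -3)
(M + O(13, -10))*116 = (-3 + (-10 + 13))*116 = (-3 + 3)*116 = 0*116 = 0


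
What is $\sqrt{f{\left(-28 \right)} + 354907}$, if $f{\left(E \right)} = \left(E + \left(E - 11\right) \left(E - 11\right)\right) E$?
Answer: $\sqrt{313103} \approx 559.56$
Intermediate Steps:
$f{\left(E \right)} = E \left(E + \left(-11 + E\right)^{2}\right)$ ($f{\left(E \right)} = \left(E + \left(-11 + E\right) \left(-11 + E\right)\right) E = \left(E + \left(-11 + E\right)^{2}\right) E = E \left(E + \left(-11 + E\right)^{2}\right)$)
$\sqrt{f{\left(-28 \right)} + 354907} = \sqrt{- 28 \left(-28 + \left(-11 - 28\right)^{2}\right) + 354907} = \sqrt{- 28 \left(-28 + \left(-39\right)^{2}\right) + 354907} = \sqrt{- 28 \left(-28 + 1521\right) + 354907} = \sqrt{\left(-28\right) 1493 + 354907} = \sqrt{-41804 + 354907} = \sqrt{313103}$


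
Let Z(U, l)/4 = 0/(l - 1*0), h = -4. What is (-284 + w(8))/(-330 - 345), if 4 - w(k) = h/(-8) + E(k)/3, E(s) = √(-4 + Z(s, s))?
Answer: 187/450 + 2*I/2025 ≈ 0.41556 + 0.00098765*I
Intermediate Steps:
Z(U, l) = 0 (Z(U, l) = 4*(0/(l - 1*0)) = 4*(0/(l + 0)) = 4*(0/l) = 4*0 = 0)
E(s) = 2*I (E(s) = √(-4 + 0) = √(-4) = 2*I)
w(k) = 7/2 - 2*I/3 (w(k) = 4 - (-4/(-8) + (2*I)/3) = 4 - (-4*(-⅛) + (2*I)*(⅓)) = 4 - (½ + 2*I/3) = 4 + (-½ - 2*I/3) = 7/2 - 2*I/3)
(-284 + w(8))/(-330 - 345) = (-284 + (7/2 - 2*I/3))/(-330 - 345) = (-561/2 - 2*I/3)/(-675) = (-561/2 - 2*I/3)*(-1/675) = 187/450 + 2*I/2025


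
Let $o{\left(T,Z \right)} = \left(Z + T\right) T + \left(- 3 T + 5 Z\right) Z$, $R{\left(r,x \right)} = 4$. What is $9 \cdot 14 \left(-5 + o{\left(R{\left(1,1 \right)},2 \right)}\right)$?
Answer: $1890$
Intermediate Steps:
$o{\left(T,Z \right)} = T \left(T + Z\right) + Z \left(- 3 T + 5 Z\right)$ ($o{\left(T,Z \right)} = \left(T + Z\right) T + Z \left(- 3 T + 5 Z\right) = T \left(T + Z\right) + Z \left(- 3 T + 5 Z\right)$)
$9 \cdot 14 \left(-5 + o{\left(R{\left(1,1 \right)},2 \right)}\right) = 9 \cdot 14 \left(-5 + \left(4^{2} + 5 \cdot 2^{2} - 8 \cdot 2\right)\right) = 9 \cdot 14 \left(-5 + \left(16 + 5 \cdot 4 - 16\right)\right) = 9 \cdot 14 \left(-5 + \left(16 + 20 - 16\right)\right) = 9 \cdot 14 \left(-5 + 20\right) = 9 \cdot 14 \cdot 15 = 9 \cdot 210 = 1890$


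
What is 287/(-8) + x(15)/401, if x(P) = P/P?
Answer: -115079/3208 ≈ -35.872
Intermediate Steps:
x(P) = 1
287/(-8) + x(15)/401 = 287/(-8) + 1/401 = 287*(-⅛) + 1*(1/401) = -287/8 + 1/401 = -115079/3208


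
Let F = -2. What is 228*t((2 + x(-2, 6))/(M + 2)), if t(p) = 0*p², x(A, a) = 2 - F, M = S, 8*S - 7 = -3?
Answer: 0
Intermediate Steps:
S = ½ (S = 7/8 + (⅛)*(-3) = 7/8 - 3/8 = ½ ≈ 0.50000)
M = ½ ≈ 0.50000
x(A, a) = 4 (x(A, a) = 2 - 1*(-2) = 2 + 2 = 4)
t(p) = 0
228*t((2 + x(-2, 6))/(M + 2)) = 228*0 = 0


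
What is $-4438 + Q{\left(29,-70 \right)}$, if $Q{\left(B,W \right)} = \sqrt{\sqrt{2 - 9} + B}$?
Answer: $-4438 + \sqrt{29 + i \sqrt{7}} \approx -4432.6 + 0.2454 i$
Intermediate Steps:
$Q{\left(B,W \right)} = \sqrt{B + i \sqrt{7}}$ ($Q{\left(B,W \right)} = \sqrt{\sqrt{-7} + B} = \sqrt{i \sqrt{7} + B} = \sqrt{B + i \sqrt{7}}$)
$-4438 + Q{\left(29,-70 \right)} = -4438 + \sqrt{29 + i \sqrt{7}}$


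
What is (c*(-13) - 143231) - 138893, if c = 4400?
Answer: -339324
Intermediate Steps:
(c*(-13) - 143231) - 138893 = (4400*(-13) - 143231) - 138893 = (-57200 - 143231) - 138893 = -200431 - 138893 = -339324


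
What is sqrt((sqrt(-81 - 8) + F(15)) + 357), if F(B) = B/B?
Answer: sqrt(358 + I*sqrt(89)) ≈ 18.923 + 0.2493*I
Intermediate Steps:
F(B) = 1
sqrt((sqrt(-81 - 8) + F(15)) + 357) = sqrt((sqrt(-81 - 8) + 1) + 357) = sqrt((sqrt(-89) + 1) + 357) = sqrt((I*sqrt(89) + 1) + 357) = sqrt((1 + I*sqrt(89)) + 357) = sqrt(358 + I*sqrt(89))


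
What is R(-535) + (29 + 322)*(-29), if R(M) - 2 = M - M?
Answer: -10177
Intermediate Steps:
R(M) = 2 (R(M) = 2 + (M - M) = 2 + 0 = 2)
R(-535) + (29 + 322)*(-29) = 2 + (29 + 322)*(-29) = 2 + 351*(-29) = 2 - 10179 = -10177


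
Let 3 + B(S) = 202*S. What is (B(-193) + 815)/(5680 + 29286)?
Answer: -19087/17483 ≈ -1.0917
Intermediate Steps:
B(S) = -3 + 202*S
(B(-193) + 815)/(5680 + 29286) = ((-3 + 202*(-193)) + 815)/(5680 + 29286) = ((-3 - 38986) + 815)/34966 = (-38989 + 815)*(1/34966) = -38174*1/34966 = -19087/17483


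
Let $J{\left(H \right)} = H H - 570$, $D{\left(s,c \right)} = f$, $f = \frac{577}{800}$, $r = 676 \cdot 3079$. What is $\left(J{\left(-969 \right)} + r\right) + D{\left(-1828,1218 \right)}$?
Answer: $\frac{2415836577}{800} \approx 3.0198 \cdot 10^{6}$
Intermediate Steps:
$r = 2081404$
$f = \frac{577}{800}$ ($f = 577 \cdot \frac{1}{800} = \frac{577}{800} \approx 0.72125$)
$D{\left(s,c \right)} = \frac{577}{800}$
$J{\left(H \right)} = -570 + H^{2}$ ($J{\left(H \right)} = H^{2} - 570 = -570 + H^{2}$)
$\left(J{\left(-969 \right)} + r\right) + D{\left(-1828,1218 \right)} = \left(\left(-570 + \left(-969\right)^{2}\right) + 2081404\right) + \frac{577}{800} = \left(\left(-570 + 938961\right) + 2081404\right) + \frac{577}{800} = \left(938391 + 2081404\right) + \frac{577}{800} = 3019795 + \frac{577}{800} = \frac{2415836577}{800}$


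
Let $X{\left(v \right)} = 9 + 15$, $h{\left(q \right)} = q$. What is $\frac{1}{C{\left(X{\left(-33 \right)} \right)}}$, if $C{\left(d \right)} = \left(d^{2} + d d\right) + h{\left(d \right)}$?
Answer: $\frac{1}{1176} \approx 0.00085034$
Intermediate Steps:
$X{\left(v \right)} = 24$
$C{\left(d \right)} = d + 2 d^{2}$ ($C{\left(d \right)} = \left(d^{2} + d d\right) + d = \left(d^{2} + d^{2}\right) + d = 2 d^{2} + d = d + 2 d^{2}$)
$\frac{1}{C{\left(X{\left(-33 \right)} \right)}} = \frac{1}{24 \left(1 + 2 \cdot 24\right)} = \frac{1}{24 \left(1 + 48\right)} = \frac{1}{24 \cdot 49} = \frac{1}{1176}$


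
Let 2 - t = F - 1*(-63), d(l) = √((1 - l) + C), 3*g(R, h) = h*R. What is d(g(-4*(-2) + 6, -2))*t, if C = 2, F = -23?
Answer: -38*√111/3 ≈ -133.45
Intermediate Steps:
g(R, h) = R*h/3 (g(R, h) = (h*R)/3 = (R*h)/3 = R*h/3)
d(l) = √(3 - l) (d(l) = √((1 - l) + 2) = √(3 - l))
t = -38 (t = 2 - (-23 - 1*(-63)) = 2 - (-23 + 63) = 2 - 1*40 = 2 - 40 = -38)
d(g(-4*(-2) + 6, -2))*t = √(3 - (-4*(-2) + 6)*(-2)/3)*(-38) = √(3 - (8 + 6)*(-2)/3)*(-38) = √(3 - 14*(-2)/3)*(-38) = √(3 - 1*(-28/3))*(-38) = √(3 + 28/3)*(-38) = √(37/3)*(-38) = (√111/3)*(-38) = -38*√111/3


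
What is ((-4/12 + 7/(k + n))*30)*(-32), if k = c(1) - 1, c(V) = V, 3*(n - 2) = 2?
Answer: -2200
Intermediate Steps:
n = 8/3 (n = 2 + (1/3)*2 = 2 + 2/3 = 8/3 ≈ 2.6667)
k = 0 (k = 1 - 1 = 0)
((-4/12 + 7/(k + n))*30)*(-32) = ((-4/12 + 7/(0 + 8/3))*30)*(-32) = ((-4*1/12 + 7/(8/3))*30)*(-32) = ((-1/3 + 7*(3/8))*30)*(-32) = ((-1/3 + 21/8)*30)*(-32) = ((55/24)*30)*(-32) = (275/4)*(-32) = -2200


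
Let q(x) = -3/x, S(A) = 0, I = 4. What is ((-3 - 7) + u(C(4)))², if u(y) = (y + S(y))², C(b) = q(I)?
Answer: 22801/256 ≈ 89.066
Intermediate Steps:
C(b) = -¾ (C(b) = -3/4 = -3*¼ = -¾)
u(y) = y² (u(y) = (y + 0)² = y²)
((-3 - 7) + u(C(4)))² = ((-3 - 7) + (-¾)²)² = (-10 + 9/16)² = (-151/16)² = 22801/256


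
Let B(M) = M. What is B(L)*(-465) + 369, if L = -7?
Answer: 3624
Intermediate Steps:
B(L)*(-465) + 369 = -7*(-465) + 369 = 3255 + 369 = 3624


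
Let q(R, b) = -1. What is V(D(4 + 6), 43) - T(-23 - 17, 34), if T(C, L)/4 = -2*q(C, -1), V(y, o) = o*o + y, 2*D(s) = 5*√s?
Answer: 1841 + 5*√10/2 ≈ 1848.9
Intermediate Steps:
D(s) = 5*√s/2 (D(s) = (5*√s)/2 = 5*√s/2)
V(y, o) = y + o² (V(y, o) = o² + y = y + o²)
T(C, L) = 8 (T(C, L) = 4*(-2*(-1)) = 4*2 = 8)
V(D(4 + 6), 43) - T(-23 - 17, 34) = (5*√(4 + 6)/2 + 43²) - 1*8 = (5*√10/2 + 1849) - 8 = (1849 + 5*√10/2) - 8 = 1841 + 5*√10/2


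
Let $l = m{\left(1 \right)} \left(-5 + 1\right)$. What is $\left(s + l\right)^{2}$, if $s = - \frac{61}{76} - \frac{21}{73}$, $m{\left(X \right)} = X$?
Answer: $\frac{797554081}{30780304} \approx 25.911$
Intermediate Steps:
$s = - \frac{6049}{5548}$ ($s = \left(-61\right) \frac{1}{76} - \frac{21}{73} = - \frac{61}{76} - \frac{21}{73} = - \frac{6049}{5548} \approx -1.0903$)
$l = -4$ ($l = 1 \left(-5 + 1\right) = 1 \left(-4\right) = -4$)
$\left(s + l\right)^{2} = \left(- \frac{6049}{5548} - 4\right)^{2} = \left(- \frac{28241}{5548}\right)^{2} = \frac{797554081}{30780304}$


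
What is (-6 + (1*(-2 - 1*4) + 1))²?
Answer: 121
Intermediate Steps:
(-6 + (1*(-2 - 1*4) + 1))² = (-6 + (1*(-2 - 4) + 1))² = (-6 + (1*(-6) + 1))² = (-6 + (-6 + 1))² = (-6 - 5)² = (-11)² = 121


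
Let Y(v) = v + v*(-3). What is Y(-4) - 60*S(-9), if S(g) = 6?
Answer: -352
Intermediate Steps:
Y(v) = -2*v (Y(v) = v - 3*v = -2*v)
Y(-4) - 60*S(-9) = -2*(-4) - 60*6 = 8 - 360 = -352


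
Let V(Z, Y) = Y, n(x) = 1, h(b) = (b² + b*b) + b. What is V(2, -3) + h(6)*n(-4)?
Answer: 75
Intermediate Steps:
h(b) = b + 2*b² (h(b) = (b² + b²) + b = 2*b² + b = b + 2*b²)
V(2, -3) + h(6)*n(-4) = -3 + (6*(1 + 2*6))*1 = -3 + (6*(1 + 12))*1 = -3 + (6*13)*1 = -3 + 78*1 = -3 + 78 = 75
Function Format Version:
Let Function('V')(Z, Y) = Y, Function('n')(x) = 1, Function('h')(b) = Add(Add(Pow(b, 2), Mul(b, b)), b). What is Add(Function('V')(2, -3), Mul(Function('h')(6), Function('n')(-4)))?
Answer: 75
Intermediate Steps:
Function('h')(b) = Add(b, Mul(2, Pow(b, 2))) (Function('h')(b) = Add(Add(Pow(b, 2), Pow(b, 2)), b) = Add(Mul(2, Pow(b, 2)), b) = Add(b, Mul(2, Pow(b, 2))))
Add(Function('V')(2, -3), Mul(Function('h')(6), Function('n')(-4))) = Add(-3, Mul(Mul(6, Add(1, Mul(2, 6))), 1)) = Add(-3, Mul(Mul(6, Add(1, 12)), 1)) = Add(-3, Mul(Mul(6, 13), 1)) = Add(-3, Mul(78, 1)) = Add(-3, 78) = 75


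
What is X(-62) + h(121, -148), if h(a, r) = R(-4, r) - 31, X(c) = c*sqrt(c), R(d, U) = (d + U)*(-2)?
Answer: 273 - 62*I*sqrt(62) ≈ 273.0 - 488.19*I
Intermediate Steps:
R(d, U) = -2*U - 2*d (R(d, U) = (U + d)*(-2) = -2*U - 2*d)
X(c) = c**(3/2)
h(a, r) = -23 - 2*r (h(a, r) = (-2*r - 2*(-4)) - 31 = (-2*r + 8) - 31 = (8 - 2*r) - 31 = -23 - 2*r)
X(-62) + h(121, -148) = (-62)**(3/2) + (-23 - 2*(-148)) = -62*I*sqrt(62) + (-23 + 296) = -62*I*sqrt(62) + 273 = 273 - 62*I*sqrt(62)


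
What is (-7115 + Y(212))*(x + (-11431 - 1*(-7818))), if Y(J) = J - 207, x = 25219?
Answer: -153618660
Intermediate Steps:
Y(J) = -207 + J
(-7115 + Y(212))*(x + (-11431 - 1*(-7818))) = (-7115 + (-207 + 212))*(25219 + (-11431 - 1*(-7818))) = (-7115 + 5)*(25219 + (-11431 + 7818)) = -7110*(25219 - 3613) = -7110*21606 = -153618660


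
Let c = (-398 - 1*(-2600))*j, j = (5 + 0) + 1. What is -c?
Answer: -13212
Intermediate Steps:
j = 6 (j = 5 + 1 = 6)
c = 13212 (c = (-398 - 1*(-2600))*6 = (-398 + 2600)*6 = 2202*6 = 13212)
-c = -1*13212 = -13212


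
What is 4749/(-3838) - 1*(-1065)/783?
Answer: 123001/1001718 ≈ 0.12279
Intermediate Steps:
4749/(-3838) - 1*(-1065)/783 = 4749*(-1/3838) + 1065*(1/783) = -4749/3838 + 355/261 = 123001/1001718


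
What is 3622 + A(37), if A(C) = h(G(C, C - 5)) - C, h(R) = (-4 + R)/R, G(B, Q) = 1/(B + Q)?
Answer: 3310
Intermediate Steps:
h(R) = (-4 + R)/R
A(C) = -C + (-5 + 2*C)*(-4 + 1/(-5 + 2*C)) (A(C) = (-4 + 1/(C + (C - 5)))/(1/(C + (C - 5))) - C = (-4 + 1/(C + (-5 + C)))/(1/(C + (-5 + C))) - C = (-4 + 1/(-5 + 2*C))/(1/(-5 + 2*C)) - C = (-5 + 2*C)*(-4 + 1/(-5 + 2*C)) - C = -C + (-5 + 2*C)*(-4 + 1/(-5 + 2*C)))
3622 + A(37) = 3622 + (21 - 9*37) = 3622 + (21 - 333) = 3622 - 312 = 3310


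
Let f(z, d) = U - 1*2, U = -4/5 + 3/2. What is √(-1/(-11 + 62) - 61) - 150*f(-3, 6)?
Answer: 195 + 2*I*√39678/51 ≈ 195.0 + 7.8115*I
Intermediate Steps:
U = 7/10 (U = -4*⅕ + 3*(½) = -⅘ + 3/2 = 7/10 ≈ 0.70000)
f(z, d) = -13/10 (f(z, d) = 7/10 - 1*2 = 7/10 - 2 = -13/10)
√(-1/(-11 + 62) - 61) - 150*f(-3, 6) = √(-1/(-11 + 62) - 61) - 150*(-13/10) = √(-1/51 - 61) + 195 = √(-3112/51) + 195 = 2*I*√39678/51 + 195 = 195 + 2*I*√39678/51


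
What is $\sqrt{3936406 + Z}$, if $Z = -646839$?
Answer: $\sqrt{3289567} \approx 1813.7$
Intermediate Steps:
$\sqrt{3936406 + Z} = \sqrt{3936406 - 646839} = \sqrt{3289567}$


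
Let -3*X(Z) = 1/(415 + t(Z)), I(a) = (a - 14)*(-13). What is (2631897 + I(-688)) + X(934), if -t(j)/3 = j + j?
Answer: 41112805042/15567 ≈ 2.6410e+6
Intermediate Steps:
I(a) = 182 - 13*a (I(a) = (-14 + a)*(-13) = 182 - 13*a)
t(j) = -6*j (t(j) = -3*(j + j) = -6*j)
X(Z) = -1/(3*(415 - 6*Z))
(2631897 + I(-688)) + X(934) = (2631897 + (182 - 13*(-688))) + 1/(3*(-415 + 6*934)) = (2631897 + (182 + 8944)) + 1/(3*(-415 + 5604)) = (2631897 + 9126) + (⅓)/5189 = 2641023 + (⅓)*(1/5189) = 2641023 + 1/15567 = 41112805042/15567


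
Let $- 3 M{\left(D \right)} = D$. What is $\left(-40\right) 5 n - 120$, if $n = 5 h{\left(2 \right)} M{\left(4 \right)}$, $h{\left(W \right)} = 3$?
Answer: $3880$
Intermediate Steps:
$M{\left(D \right)} = - \frac{D}{3}$
$n = -20$ ($n = 5 \cdot 3 \left(\left(- \frac{1}{3}\right) 4\right) = 15 \left(- \frac{4}{3}\right) = -20$)
$\left(-40\right) 5 n - 120 = \left(-40\right) 5 \left(-20\right) - 120 = \left(-200\right) \left(-20\right) - 120 = 4000 - 120 = 3880$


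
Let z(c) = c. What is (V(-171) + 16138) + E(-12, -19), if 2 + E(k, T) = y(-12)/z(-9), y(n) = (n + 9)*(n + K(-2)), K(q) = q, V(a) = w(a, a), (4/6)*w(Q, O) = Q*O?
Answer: 359957/6 ≈ 59993.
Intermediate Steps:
w(Q, O) = 3*O*Q/2 (w(Q, O) = 3*(Q*O)/2 = 3*(O*Q)/2 = 3*O*Q/2)
V(a) = 3*a²/2 (V(a) = 3*a*a/2 = 3*a²/2)
y(n) = (-2 + n)*(9 + n) (y(n) = (n + 9)*(n - 2) = (9 + n)*(-2 + n) = (-2 + n)*(9 + n))
E(k, T) = -20/3 (E(k, T) = -2 + (-18 + (-12)² + 7*(-12))/(-9) = -2 + (-18 + 144 - 84)*(-⅑) = -2 + 42*(-⅑) = -2 - 14/3 = -20/3)
(V(-171) + 16138) + E(-12, -19) = ((3/2)*(-171)² + 16138) - 20/3 = ((3/2)*29241 + 16138) - 20/3 = (87723/2 + 16138) - 20/3 = 119999/2 - 20/3 = 359957/6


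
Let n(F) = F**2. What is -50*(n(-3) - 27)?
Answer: 900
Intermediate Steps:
-50*(n(-3) - 27) = -50*((-3)**2 - 27) = -50*(9 - 27) = -50*(-18) = 900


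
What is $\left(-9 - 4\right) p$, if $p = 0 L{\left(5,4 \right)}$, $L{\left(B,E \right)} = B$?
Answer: $0$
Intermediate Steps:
$p = 0$ ($p = 0 \cdot 5 = 0$)
$\left(-9 - 4\right) p = \left(-9 - 4\right) 0 = \left(-13\right) 0 = 0$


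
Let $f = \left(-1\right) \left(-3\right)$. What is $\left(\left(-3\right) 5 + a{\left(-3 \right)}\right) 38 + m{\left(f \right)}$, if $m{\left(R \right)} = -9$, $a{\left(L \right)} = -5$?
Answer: $-769$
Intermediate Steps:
$f = 3$
$\left(\left(-3\right) 5 + a{\left(-3 \right)}\right) 38 + m{\left(f \right)} = \left(\left(-3\right) 5 - 5\right) 38 - 9 = \left(-15 - 5\right) 38 - 9 = \left(-20\right) 38 - 9 = -760 - 9 = -769$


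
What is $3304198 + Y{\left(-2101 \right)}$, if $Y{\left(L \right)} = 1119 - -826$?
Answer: $3306143$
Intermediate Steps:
$Y{\left(L \right)} = 1945$ ($Y{\left(L \right)} = 1119 + 826 = 1945$)
$3304198 + Y{\left(-2101 \right)} = 3304198 + 1945 = 3306143$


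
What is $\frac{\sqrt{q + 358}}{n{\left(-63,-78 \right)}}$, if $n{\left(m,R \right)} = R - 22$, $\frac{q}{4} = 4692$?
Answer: $- \frac{\sqrt{19126}}{100} \approx -1.383$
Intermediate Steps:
$q = 18768$ ($q = 4 \cdot 4692 = 18768$)
$n{\left(m,R \right)} = -22 + R$ ($n{\left(m,R \right)} = R - 22 = -22 + R$)
$\frac{\sqrt{q + 358}}{n{\left(-63,-78 \right)}} = \frac{\sqrt{18768 + 358}}{-22 - 78} = \frac{\sqrt{19126}}{-100} = \sqrt{19126} \left(- \frac{1}{100}\right) = - \frac{\sqrt{19126}}{100}$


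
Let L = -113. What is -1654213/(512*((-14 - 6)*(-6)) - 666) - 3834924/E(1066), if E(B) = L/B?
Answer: 248445686547547/6867462 ≈ 3.6177e+7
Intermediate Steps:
E(B) = -113/B
-1654213/(512*((-14 - 6)*(-6)) - 666) - 3834924/E(1066) = -1654213/(512*((-14 - 6)*(-6)) - 666) - 3834924/((-113/1066)) = -1654213/(512*(-20*(-6)) - 666) - 3834924/((-113*1/1066)) = -1654213/(512*120 - 666) - 3834924/(-113/1066) = -1654213/(61440 - 666) - 3834924*(-1066/113) = -1654213/60774 + 4088028984/113 = 248445686547547/6867462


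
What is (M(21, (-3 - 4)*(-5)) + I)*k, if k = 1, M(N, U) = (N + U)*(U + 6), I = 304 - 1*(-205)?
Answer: 2805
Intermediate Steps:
I = 509 (I = 304 + 205 = 509)
M(N, U) = (6 + U)*(N + U) (M(N, U) = (N + U)*(6 + U) = (6 + U)*(N + U))
(M(21, (-3 - 4)*(-5)) + I)*k = ((((-3 - 4)*(-5))**2 + 6*21 + 6*((-3 - 4)*(-5)) + 21*((-3 - 4)*(-5))) + 509)*1 = (((-7*(-5))**2 + 126 + 6*(-7*(-5)) + 21*(-7*(-5))) + 509)*1 = ((35**2 + 126 + 6*35 + 21*35) + 509)*1 = ((1225 + 126 + 210 + 735) + 509)*1 = (2296 + 509)*1 = 2805*1 = 2805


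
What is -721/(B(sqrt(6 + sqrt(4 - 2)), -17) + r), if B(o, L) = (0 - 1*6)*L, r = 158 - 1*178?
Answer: -721/82 ≈ -8.7927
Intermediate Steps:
r = -20 (r = 158 - 178 = -20)
B(o, L) = -6*L (B(o, L) = (0 - 6)*L = -6*L)
-721/(B(sqrt(6 + sqrt(4 - 2)), -17) + r) = -721/(-6*(-17) - 20) = -721/(102 - 20) = -721/82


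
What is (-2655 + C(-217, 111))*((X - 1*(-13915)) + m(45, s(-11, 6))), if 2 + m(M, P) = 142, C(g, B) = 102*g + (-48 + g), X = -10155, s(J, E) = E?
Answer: -97710600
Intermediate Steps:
C(g, B) = -48 + 103*g
m(M, P) = 140 (m(M, P) = -2 + 142 = 140)
(-2655 + C(-217, 111))*((X - 1*(-13915)) + m(45, s(-11, 6))) = (-2655 + (-48 + 103*(-217)))*((-10155 - 1*(-13915)) + 140) = (-2655 + (-48 - 22351))*((-10155 + 13915) + 140) = (-2655 - 22399)*(3760 + 140) = -25054*3900 = -97710600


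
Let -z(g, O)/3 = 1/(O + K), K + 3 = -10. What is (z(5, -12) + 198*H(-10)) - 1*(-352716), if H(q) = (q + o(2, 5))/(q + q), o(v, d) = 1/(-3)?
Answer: 17640921/50 ≈ 3.5282e+5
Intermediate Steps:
K = -13 (K = -3 - 10 = -13)
o(v, d) = -⅓
H(q) = (-⅓ + q)/(2*q) (H(q) = (q - ⅓)/(q + q) = (-⅓ + q)/((2*q)) = (-⅓ + q)*(1/(2*q)) = (-⅓ + q)/(2*q))
z(g, O) = -3/(-13 + O) (z(g, O) = -3/(O - 13) = -3/(-13 + O))
(z(5, -12) + 198*H(-10)) - 1*(-352716) = (-3/(-13 - 12) + 198*((⅙)*(-1 + 3*(-10))/(-10))) - 1*(-352716) = (-3/(-25) + 198*((⅙)*(-⅒)*(-1 - 30))) + 352716 = (-3*(-1/25) + 198*((⅙)*(-⅒)*(-31))) + 352716 = (3/25 + 198*(31/60)) + 352716 = (3/25 + 1023/10) + 352716 = 5121/50 + 352716 = 17640921/50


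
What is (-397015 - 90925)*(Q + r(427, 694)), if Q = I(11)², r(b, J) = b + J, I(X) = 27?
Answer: -902689000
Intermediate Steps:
r(b, J) = J + b
Q = 729 (Q = 27² = 729)
(-397015 - 90925)*(Q + r(427, 694)) = (-397015 - 90925)*(729 + (694 + 427)) = -487940*(729 + 1121) = -487940*1850 = -902689000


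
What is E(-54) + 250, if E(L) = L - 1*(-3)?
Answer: 199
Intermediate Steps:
E(L) = 3 + L (E(L) = L + 3 = 3 + L)
E(-54) + 250 = (3 - 54) + 250 = -51 + 250 = 199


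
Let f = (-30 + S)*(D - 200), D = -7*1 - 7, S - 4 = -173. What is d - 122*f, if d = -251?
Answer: -5195743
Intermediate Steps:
S = -169 (S = 4 - 173 = -169)
D = -14 (D = -7 - 7 = -14)
f = 42586 (f = (-30 - 169)*(-14 - 200) = -199*(-214) = 42586)
d - 122*f = -251 - 122*42586 = -251 - 5195492 = -5195743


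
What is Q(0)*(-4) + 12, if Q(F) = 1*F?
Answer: 12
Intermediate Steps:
Q(F) = F
Q(0)*(-4) + 12 = 0*(-4) + 12 = 0 + 12 = 12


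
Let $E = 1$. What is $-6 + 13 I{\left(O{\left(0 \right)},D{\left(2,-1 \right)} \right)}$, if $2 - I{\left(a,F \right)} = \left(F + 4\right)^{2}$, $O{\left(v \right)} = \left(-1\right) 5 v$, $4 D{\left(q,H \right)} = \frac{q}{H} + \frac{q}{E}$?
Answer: $-188$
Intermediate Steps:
$D{\left(q,H \right)} = \frac{q}{4} + \frac{q}{4 H}$ ($D{\left(q,H \right)} = \frac{\frac{q}{H} + \frac{q}{1}}{4} = \frac{\frac{q}{H} + q 1}{4} = \frac{\frac{q}{H} + q}{4} = \frac{q + \frac{q}{H}}{4} = \frac{q}{4} + \frac{q}{4 H}$)
$O{\left(v \right)} = - 5 v$
$I{\left(a,F \right)} = 2 - \left(4 + F\right)^{2}$ ($I{\left(a,F \right)} = 2 - \left(F + 4\right)^{2} = 2 - \left(4 + F\right)^{2}$)
$-6 + 13 I{\left(O{\left(0 \right)},D{\left(2,-1 \right)} \right)} = -6 + 13 \left(2 - \left(4 + \frac{1}{4} \cdot 2 \frac{1}{-1} \left(1 - 1\right)\right)^{2}\right) = -6 + 13 \left(2 - \left(4 + \frac{1}{4} \cdot 2 \left(-1\right) 0\right)^{2}\right) = -6 + 13 \left(2 - \left(4 + 0\right)^{2}\right) = -6 + 13 \left(2 - 4^{2}\right) = -6 + 13 \left(2 - 16\right) = -6 + 13 \left(-14\right) = -6 - 182 = -188$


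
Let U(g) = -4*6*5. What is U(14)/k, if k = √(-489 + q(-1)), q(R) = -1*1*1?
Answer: 12*I*√10/7 ≈ 5.4211*I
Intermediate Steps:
U(g) = -120 (U(g) = -24*5 = -120)
q(R) = -1 (q(R) = -1*1 = -1)
k = 7*I*√10 (k = √(-489 - 1) = √(-490) = 7*I*√10 ≈ 22.136*I)
U(14)/k = -120*(-I*√10/70) = -(-12)*I*√10/7 = 12*I*√10/7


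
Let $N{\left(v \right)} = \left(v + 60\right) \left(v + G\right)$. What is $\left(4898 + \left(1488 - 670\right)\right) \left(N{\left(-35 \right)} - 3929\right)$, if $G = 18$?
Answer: $-24887464$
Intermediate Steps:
$N{\left(v \right)} = \left(18 + v\right) \left(60 + v\right)$ ($N{\left(v \right)} = \left(v + 60\right) \left(v + 18\right) = \left(60 + v\right) \left(18 + v\right) = \left(18 + v\right) \left(60 + v\right)$)
$\left(4898 + \left(1488 - 670\right)\right) \left(N{\left(-35 \right)} - 3929\right) = \left(4898 + \left(1488 - 670\right)\right) \left(\left(1080 + \left(-35\right)^{2} + 78 \left(-35\right)\right) - 3929\right) = \left(4898 + \left(1488 - 670\right)\right) \left(\left(1080 + 1225 - 2730\right) - 3929\right) = \left(4898 + 818\right) \left(-425 - 3929\right) = 5716 \left(-4354\right) = -24887464$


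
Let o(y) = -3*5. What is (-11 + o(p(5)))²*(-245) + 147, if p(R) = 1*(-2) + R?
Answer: -165473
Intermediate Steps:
p(R) = -2 + R
o(y) = -15
(-11 + o(p(5)))²*(-245) + 147 = (-11 - 15)²*(-245) + 147 = (-26)²*(-245) + 147 = 676*(-245) + 147 = -165620 + 147 = -165473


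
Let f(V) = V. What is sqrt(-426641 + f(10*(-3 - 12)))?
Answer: I*sqrt(426791) ≈ 653.29*I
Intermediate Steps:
sqrt(-426641 + f(10*(-3 - 12))) = sqrt(-426641 + 10*(-3 - 12)) = sqrt(-426641 + 10*(-15)) = sqrt(-426641 - 150) = sqrt(-426791) = I*sqrt(426791)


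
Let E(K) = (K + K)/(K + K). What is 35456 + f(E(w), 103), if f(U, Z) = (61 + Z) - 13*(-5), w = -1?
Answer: 35685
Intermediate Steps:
E(K) = 1 (E(K) = (2*K)/((2*K)) = (2*K)*(1/(2*K)) = 1)
f(U, Z) = 126 + Z (f(U, Z) = (61 + Z) + 65 = 126 + Z)
35456 + f(E(w), 103) = 35456 + (126 + 103) = 35456 + 229 = 35685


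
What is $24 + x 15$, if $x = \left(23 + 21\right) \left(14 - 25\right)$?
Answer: $-7236$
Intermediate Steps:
$x = -484$ ($x = 44 \left(-11\right) = -484$)
$24 + x 15 = 24 - 7260 = -7236$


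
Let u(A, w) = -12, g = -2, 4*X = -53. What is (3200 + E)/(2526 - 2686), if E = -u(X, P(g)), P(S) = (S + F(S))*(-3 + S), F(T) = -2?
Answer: -803/40 ≈ -20.075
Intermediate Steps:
X = -53/4 (X = (¼)*(-53) = -53/4 ≈ -13.250)
P(S) = (-3 + S)*(-2 + S) (P(S) = (S - 2)*(-3 + S) = (-2 + S)*(-3 + S) = (-3 + S)*(-2 + S))
E = 12 (E = -1*(-12) = 12)
(3200 + E)/(2526 - 2686) = (3200 + 12)/(2526 - 2686) = 3212/(-160) = 3212*(-1/160) = -803/40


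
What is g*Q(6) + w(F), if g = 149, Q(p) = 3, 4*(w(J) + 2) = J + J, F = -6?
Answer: 442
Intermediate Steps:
w(J) = -2 + J/2 (w(J) = -2 + (J + J)/4 = -2 + (2*J)/4 = -2 + J/2)
g*Q(6) + w(F) = 149*3 + (-2 + (½)*(-6)) = 447 + (-2 - 3) = 447 - 5 = 442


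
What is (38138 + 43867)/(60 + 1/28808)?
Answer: 2362400040/1728481 ≈ 1366.8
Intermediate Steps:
(38138 + 43867)/(60 + 1/28808) = 82005/(60 + 1/28808) = 82005/(1728481/28808) = 82005*(28808/1728481) = 2362400040/1728481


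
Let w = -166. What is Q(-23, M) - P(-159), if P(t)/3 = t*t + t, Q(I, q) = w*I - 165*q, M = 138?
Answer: -94318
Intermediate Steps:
Q(I, q) = -166*I - 165*q
P(t) = 3*t + 3*t² (P(t) = 3*(t*t + t) = 3*(t² + t) = 3*(t + t²) = 3*t + 3*t²)
Q(-23, M) - P(-159) = (-166*(-23) - 165*138) - 3*(-159)*(1 - 159) = (3818 - 22770) - 3*(-159)*(-158) = -18952 - 1*75366 = -18952 - 75366 = -94318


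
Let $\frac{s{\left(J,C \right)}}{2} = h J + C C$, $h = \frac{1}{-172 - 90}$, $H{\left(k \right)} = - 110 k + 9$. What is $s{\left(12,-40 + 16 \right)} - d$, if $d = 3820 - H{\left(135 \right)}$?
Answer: $- \frac{2293691}{131} \approx -17509.0$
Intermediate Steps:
$H{\left(k \right)} = 9 - 110 k$
$d = 18661$ ($d = 3820 - \left(9 - 14850\right) = 3820 - -14841 = 3820 + 14841 = 18661$)
$h = - \frac{1}{262}$ ($h = \frac{1}{-262} = - \frac{1}{262} \approx -0.0038168$)
$s{\left(J,C \right)} = 2 C^{2} - \frac{J}{131}$ ($s{\left(J,C \right)} = 2 \left(- \frac{J}{262} + C C\right) = 2 \left(- \frac{J}{262} + C^{2}\right) = 2 \left(C^{2} - \frac{J}{262}\right) = 2 C^{2} - \frac{J}{131}$)
$s{\left(12,-40 + 16 \right)} - d = \left(2 \left(-40 + 16\right)^{2} - \frac{12}{131}\right) - 18661 = \left(2 \left(-24\right)^{2} - \frac{12}{131}\right) - 18661 = \left(2 \cdot 576 - \frac{12}{131}\right) - 18661 = \left(1152 - \frac{12}{131}\right) - 18661 = \frac{150900}{131} - 18661 = - \frac{2293691}{131}$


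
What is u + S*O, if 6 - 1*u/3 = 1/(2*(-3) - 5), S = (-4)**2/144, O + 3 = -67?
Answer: 1039/99 ≈ 10.495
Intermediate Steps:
O = -70 (O = -3 - 67 = -70)
S = 1/9 (S = 16*(1/144) = 1/9 ≈ 0.11111)
u = 201/11 (u = 18 - 3/(2*(-3) - 5) = 18 - 3/(-6 - 5) = 18 - 3/(-11) = 18 - 3*(-1/11) = 18 + 3/11 = 201/11 ≈ 18.273)
u + S*O = 201/11 + (1/9)*(-70) = 201/11 - 70/9 = 1039/99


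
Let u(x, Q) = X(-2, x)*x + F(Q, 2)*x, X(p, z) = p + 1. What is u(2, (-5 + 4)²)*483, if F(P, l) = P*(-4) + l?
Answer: -2898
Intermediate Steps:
F(P, l) = l - 4*P (F(P, l) = -4*P + l = l - 4*P)
X(p, z) = 1 + p
u(x, Q) = -x + x*(2 - 4*Q) (u(x, Q) = (1 - 2)*x + (2 - 4*Q)*x = -x + x*(2 - 4*Q))
u(2, (-5 + 4)²)*483 = (2*(1 - 4*(-5 + 4)²))*483 = (2*(1 - 4*(-1)²))*483 = (2*(1 - 4*1))*483 = (2*(1 - 4))*483 = (2*(-3))*483 = -6*483 = -2898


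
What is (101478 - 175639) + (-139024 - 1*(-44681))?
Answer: -168504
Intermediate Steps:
(101478 - 175639) + (-139024 - 1*(-44681)) = -74161 + (-139024 + 44681) = -74161 - 94343 = -168504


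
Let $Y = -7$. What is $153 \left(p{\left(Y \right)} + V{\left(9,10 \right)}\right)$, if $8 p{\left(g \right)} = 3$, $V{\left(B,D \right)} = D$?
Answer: $\frac{12699}{8} \approx 1587.4$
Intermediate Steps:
$p{\left(g \right)} = \frac{3}{8}$ ($p{\left(g \right)} = \frac{1}{8} \cdot 3 = \frac{3}{8}$)
$153 \left(p{\left(Y \right)} + V{\left(9,10 \right)}\right) = 153 \left(\frac{3}{8} + 10\right) = 153 \cdot \frac{83}{8} = \frac{12699}{8}$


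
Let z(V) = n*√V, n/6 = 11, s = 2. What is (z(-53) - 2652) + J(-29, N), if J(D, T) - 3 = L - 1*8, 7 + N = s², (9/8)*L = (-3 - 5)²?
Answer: -23401/9 + 66*I*√53 ≈ -2600.1 + 480.49*I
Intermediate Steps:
n = 66 (n = 6*11 = 66)
z(V) = 66*√V
L = 512/9 (L = 8*(-3 - 5)²/9 = (8/9)*(-8)² = (8/9)*64 = 512/9 ≈ 56.889)
N = -3 (N = -7 + 2² = -7 + 4 = -3)
J(D, T) = 467/9 (J(D, T) = 3 + (512/9 - 1*8) = 3 + (512/9 - 8) = 3 + 440/9 = 467/9)
(z(-53) - 2652) + J(-29, N) = (66*√(-53) - 2652) + 467/9 = (66*(I*√53) - 2652) + 467/9 = (66*I*√53 - 2652) + 467/9 = (-2652 + 66*I*√53) + 467/9 = -23401/9 + 66*I*√53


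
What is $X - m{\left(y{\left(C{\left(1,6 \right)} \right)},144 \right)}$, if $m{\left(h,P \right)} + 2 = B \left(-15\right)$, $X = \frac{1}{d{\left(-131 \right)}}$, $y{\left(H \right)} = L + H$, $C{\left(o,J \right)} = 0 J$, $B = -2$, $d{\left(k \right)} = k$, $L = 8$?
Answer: $- \frac{3669}{131} \approx -28.008$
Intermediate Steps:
$C{\left(o,J \right)} = 0$
$y{\left(H \right)} = 8 + H$
$X = - \frac{1}{131}$ ($X = \frac{1}{-131} = - \frac{1}{131} \approx -0.0076336$)
$m{\left(h,P \right)} = 28$ ($m{\left(h,P \right)} = -2 - -30 = -2 + 30 = 28$)
$X - m{\left(y{\left(C{\left(1,6 \right)} \right)},144 \right)} = - \frac{1}{131} - 28 = - \frac{3669}{131}$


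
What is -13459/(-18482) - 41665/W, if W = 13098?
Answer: -148441637/60519309 ≈ -2.4528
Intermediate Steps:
-13459/(-18482) - 41665/W = -13459/(-18482) - 41665/13098 = -13459*(-1/18482) - 41665*1/13098 = 13459/18482 - 41665/13098 = -148441637/60519309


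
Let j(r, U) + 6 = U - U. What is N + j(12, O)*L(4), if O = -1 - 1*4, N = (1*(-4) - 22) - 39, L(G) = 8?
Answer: -113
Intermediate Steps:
N = -65 (N = (-4 - 22) - 39 = -26 - 39 = -65)
O = -5 (O = -1 - 4 = -5)
j(r, U) = -6 (j(r, U) = -6 + (U - U) = -6 + 0 = -6)
N + j(12, O)*L(4) = -65 - 6*8 = -65 - 48 = -113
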